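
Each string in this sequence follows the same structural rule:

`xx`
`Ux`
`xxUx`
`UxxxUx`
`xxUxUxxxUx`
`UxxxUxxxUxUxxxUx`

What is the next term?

Each term (from the third on) is the two preceding terms concatenated in order: term 3 = xx·Ux = xxUx.
So term 7 is xxUxUxxxUx·UxxxUxxxUxUxxxUx.

xxUxUxxxUxUxxxUxxxUxUxxxUx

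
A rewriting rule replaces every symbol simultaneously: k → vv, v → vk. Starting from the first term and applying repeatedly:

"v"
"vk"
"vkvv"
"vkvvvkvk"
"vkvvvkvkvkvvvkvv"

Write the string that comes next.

Rewriting the 16 symbols of vkvvvkvkvkvvvkvv one by one yields vk vv vk vk vk vv vk vv vk vv vk vk vk vv vk vk; concatenated:

vkvvvkvkvkvvvkvvvkvvvkvkvkvvvkvk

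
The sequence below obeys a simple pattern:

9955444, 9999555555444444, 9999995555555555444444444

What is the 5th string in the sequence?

9999999999555555555555555555444444444444444

Each string has the form 9^{2n} 5^{4n-2} 4^{3n} (n = 1, 2, …).
Setting n = 5 gives 10, 18, 15 characters in each block.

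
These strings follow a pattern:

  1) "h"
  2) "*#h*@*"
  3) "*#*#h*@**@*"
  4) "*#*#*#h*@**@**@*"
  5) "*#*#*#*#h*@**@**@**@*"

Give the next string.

*#*#*#*#*#h*@**@**@**@**@*

Each term wraps the previous one in *# on the left and *@* on the right.
One more step from *#*#*#*#h*@**@**@**@* gives the answer.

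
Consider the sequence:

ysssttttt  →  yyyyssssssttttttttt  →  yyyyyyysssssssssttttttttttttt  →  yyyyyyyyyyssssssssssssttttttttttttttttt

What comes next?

Term n consists of 3n-2 y's, followed by 3n s's, followed by 4n+1 t's (n = 1, 2, …).
For the next term, n = 5, so the run lengths are 13, 15, 21.

yyyyyyyyyyyyysssssssssssssssttttttttttttttttttttt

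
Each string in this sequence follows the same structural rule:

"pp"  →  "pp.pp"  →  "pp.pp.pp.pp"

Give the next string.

pp.pp.pp.pp.pp.pp.pp.pp

Every step duplicates the string with '.' between the halves.
One more doubling of pp.pp.pp.pp gives the answer.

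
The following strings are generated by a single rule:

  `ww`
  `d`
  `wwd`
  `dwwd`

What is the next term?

wwddwwd

Each term (from the third on) is the two preceding terms concatenated in order: term 3 = ww·d = wwd.
The next term joins wwd and dwwd.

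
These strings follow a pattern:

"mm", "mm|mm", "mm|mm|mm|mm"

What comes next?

mm|mm|mm|mm|mm|mm|mm|mm

Every step duplicates the string with '|' between the halves.
One more doubling of mm|mm|mm|mm gives the answer.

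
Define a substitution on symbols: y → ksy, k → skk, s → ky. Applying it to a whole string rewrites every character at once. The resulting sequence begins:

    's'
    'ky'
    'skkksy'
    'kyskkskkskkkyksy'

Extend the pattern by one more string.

Replace each of the 16 characters of kyskkskkskkkyksy in place — skk ksy ky skk skk ky skk skk ky skk skk skk ksy skk ky ksy — and concatenate.

skkksykyskkskkkyskkskkkyskkskkskkksyskkkyksy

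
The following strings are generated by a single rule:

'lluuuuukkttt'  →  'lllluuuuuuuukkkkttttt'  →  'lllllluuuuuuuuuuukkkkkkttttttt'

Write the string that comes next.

The n-th term is 2n l's then 3n+2 u's then 2n k's then 2n+1 t's (n = 1, 2, …).
Setting n = 4 gives 8, 14, 8, 9 characters in each block.

lllllllluuuuuuuuuuuuuukkkkkkkkttttttttt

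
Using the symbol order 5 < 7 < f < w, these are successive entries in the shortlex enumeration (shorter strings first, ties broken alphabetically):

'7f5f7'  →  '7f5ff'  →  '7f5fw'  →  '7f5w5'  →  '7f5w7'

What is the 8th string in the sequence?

7f755

Continuing the enumeration 3 steps past 7f5w7: 7f5w7 → 7f5wf → 7f5ww → (answer).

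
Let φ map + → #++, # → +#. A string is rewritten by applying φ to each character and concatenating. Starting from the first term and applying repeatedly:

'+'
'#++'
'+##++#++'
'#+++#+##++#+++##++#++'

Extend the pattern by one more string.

+##++#++#+++##+++#+##++#+++##++#++#+++#+##++#+++##++#++

φ(#+++#+##++#+++##++#++) expands symbol-by-symbol to +# #++ #++ #++ +# #++ +# +# #++ #++ +# #++ #++ #++ +# +# #++ #++ +# #++ #++; joining the 21 pieces gives the next term.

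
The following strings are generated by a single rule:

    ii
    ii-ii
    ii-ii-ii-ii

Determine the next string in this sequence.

Every step duplicates the string with '-' between the halves.
So the next term is two copies of ii-ii-ii-ii with '-' between the halves.

ii-ii-ii-ii-ii-ii-ii-ii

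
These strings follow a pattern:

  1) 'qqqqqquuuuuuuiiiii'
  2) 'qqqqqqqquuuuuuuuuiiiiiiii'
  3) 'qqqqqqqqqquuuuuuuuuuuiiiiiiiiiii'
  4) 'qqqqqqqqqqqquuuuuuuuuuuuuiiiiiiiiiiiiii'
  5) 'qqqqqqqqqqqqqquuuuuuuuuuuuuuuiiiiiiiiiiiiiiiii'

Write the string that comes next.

Reading off run lengths: q runs 6, 8, 10, 12, 14; u runs 7, 9, 11, 13, 15; i runs 5, 8, 11, 14, 17 — each is linear in n, where the shown terms are n = 2, 3, 4, 5, 6.
For the next term, n = 7, so the run lengths are 16, 17, 20.

qqqqqqqqqqqqqqqquuuuuuuuuuuuuuuuuiiiiiiiiiiiiiiiiiiii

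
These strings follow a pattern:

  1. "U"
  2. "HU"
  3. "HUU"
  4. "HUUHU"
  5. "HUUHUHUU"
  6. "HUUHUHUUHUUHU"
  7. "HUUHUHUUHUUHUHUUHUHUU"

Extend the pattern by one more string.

HUUHUHUUHUUHUHUUHUHUUHUUHUHUUHUUHU

Each term (from the third on) is the previous term followed by the one before it: term 3 = HU·U = HUU.
So term 8 is HUUHUHUUHUUHUHUUHUHUU·HUUHUHUUHUUHU.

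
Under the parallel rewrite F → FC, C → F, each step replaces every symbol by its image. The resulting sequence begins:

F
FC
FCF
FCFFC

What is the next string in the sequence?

Rewriting each symbol of FCFFC: F→FC, C→F, F→FC, F→FC, C→F, which concatenates to FC F FC FC F.

FCFFCFCF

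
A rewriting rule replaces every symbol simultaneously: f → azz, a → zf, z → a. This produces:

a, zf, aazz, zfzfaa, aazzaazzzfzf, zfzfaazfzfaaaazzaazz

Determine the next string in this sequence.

Applying the rule to each of the 20 symbols of zfzfaazfzfaaaazzaazz gives the pieces a azz a azz zf zf a azz a azz zf zf zf zf a a zf zf a a, which concatenate to the answer.

aazzaazzzfzfaazzaazzzfzfzfzfaazfzfaa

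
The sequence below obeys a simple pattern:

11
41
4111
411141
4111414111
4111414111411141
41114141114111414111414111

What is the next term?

This is a Fibonacci-style word recurrence s(k) = s(k−1)·s(k−2): e.g. 41·11 = 4111.
The next term joins 41114141114111414111414111 and 4111414111411141.

411141411141114141114141114111414111411141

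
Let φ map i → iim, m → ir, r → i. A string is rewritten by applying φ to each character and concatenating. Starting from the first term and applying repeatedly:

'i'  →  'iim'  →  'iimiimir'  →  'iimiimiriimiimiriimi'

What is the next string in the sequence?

Replace each of the 20 characters of iimiimiriimiimiriimi in place — iim iim ir iim iim ir iim i iim iim ir iim iim ir iim i iim iim ir iim — and concatenate.

iimiimiriimiimiriimiiimiimiriimiimiriimiiimiimiriim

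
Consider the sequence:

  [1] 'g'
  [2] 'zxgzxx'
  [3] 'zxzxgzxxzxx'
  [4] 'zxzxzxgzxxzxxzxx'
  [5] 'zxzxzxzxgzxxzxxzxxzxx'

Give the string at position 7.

zxzxzxzxzxzxgzxxzxxzxxzxxzxxzxx

s(k+1) = zx·s(k)·zxx, so each term gains zx as a prefix and zxx as a suffix.
From zxzxzxzxgzxxzxxzxxzxx, 2 further steps: zxzxzxzxgzxxzxxzxxzxx → zxzxzxzxzxgzxxzxxzxxzxxzxx → (answer).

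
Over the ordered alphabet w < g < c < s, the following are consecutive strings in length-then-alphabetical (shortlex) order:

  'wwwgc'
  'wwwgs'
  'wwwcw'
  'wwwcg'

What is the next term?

wwwcc

The successor of wwwcg increments the rightmost position that isn't already s and resets every position after it to w.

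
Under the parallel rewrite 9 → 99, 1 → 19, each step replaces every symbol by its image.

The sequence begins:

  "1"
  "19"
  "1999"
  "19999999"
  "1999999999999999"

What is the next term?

Rewriting the 16 symbols of 1999999999999999 one by one yields 19 99 99 99 99 99 99 99 99 99 99 99 99 99 99 99; concatenated:

19999999999999999999999999999999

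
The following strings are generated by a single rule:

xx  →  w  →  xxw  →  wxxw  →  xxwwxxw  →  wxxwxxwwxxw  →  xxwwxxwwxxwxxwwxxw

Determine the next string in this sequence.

Each term (from the third on) is the two preceding terms concatenated in order: term 3 = xx·w = xxw.
So term 8 is wxxwxxwwxxw·xxwwxxwwxxwxxwwxxw.

wxxwxxwwxxwxxwwxxwwxxwxxwwxxw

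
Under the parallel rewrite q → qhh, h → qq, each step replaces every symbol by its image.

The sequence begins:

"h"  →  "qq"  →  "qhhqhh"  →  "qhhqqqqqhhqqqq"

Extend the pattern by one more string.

φ(qhhqqqqqhhqqqq) expands symbol-by-symbol to qhh qq qq qhh qhh qhh qhh qhh qq qq qhh qhh qhh qhh; joining the 14 pieces gives the next term.

qhhqqqqqhhqhhqhhqhhqhhqqqqqhhqhhqhhqhh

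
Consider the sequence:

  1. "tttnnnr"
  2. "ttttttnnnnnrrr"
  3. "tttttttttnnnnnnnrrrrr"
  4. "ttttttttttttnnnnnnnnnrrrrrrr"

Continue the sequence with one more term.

Term n consists of 3n t's, followed by 2n+1 n's, followed by 2n-1 r's (n = 1, 2, …).
At n = 5 the blocks have lengths 15, 11, 9.

tttttttttttttttnnnnnnnnnnnrrrrrrrrr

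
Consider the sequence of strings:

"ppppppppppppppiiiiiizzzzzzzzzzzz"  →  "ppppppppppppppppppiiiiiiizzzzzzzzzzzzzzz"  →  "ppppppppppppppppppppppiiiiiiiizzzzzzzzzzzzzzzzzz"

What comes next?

ppppppppppppppppppppppppppiiiiiiiiizzzzzzzzzzzzzzzzzzzzz

Reading off run lengths: p runs 14, 18, 22; i runs 6, 7, 8; z runs 12, 15, 18 — each is linear in n, where the shown terms are n = 3, 4, 5.
At n = 6 the blocks have lengths 26, 9, 21.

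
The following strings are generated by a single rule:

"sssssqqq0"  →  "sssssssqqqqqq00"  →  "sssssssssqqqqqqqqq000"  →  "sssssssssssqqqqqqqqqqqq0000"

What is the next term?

The n-th term is 2n+3 s's then 3n q's then n 0's (n = 1, 2, …).
Setting n = 5 gives 13, 15, 5 characters in each block.

sssssssssssssqqqqqqqqqqqqqqq00000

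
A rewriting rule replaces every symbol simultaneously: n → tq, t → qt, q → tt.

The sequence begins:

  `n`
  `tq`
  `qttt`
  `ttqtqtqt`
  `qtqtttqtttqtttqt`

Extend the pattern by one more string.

Rewriting the 16 symbols of qtqtttqtttqtttqt one by one yields tt qt tt qt qt qt tt qt qt qt tt qt qt qt tt qt; concatenated:

ttqtttqtqtqtttqtqtqtttqtqtqtttqt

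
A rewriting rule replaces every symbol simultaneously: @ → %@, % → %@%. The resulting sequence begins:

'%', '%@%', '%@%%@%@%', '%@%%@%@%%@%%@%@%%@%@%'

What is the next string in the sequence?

%@%%@%@%%@%%@%@%%@%@%%@%%@%@%%@%%@%@%%@%@%%@%%@%@%%@%@%

φ(%@%%@%@%%@%%@%@%%@%@%) expands symbol-by-symbol to %@% %@ %@% %@% %@ %@% %@ %@% %@% %@ %@% %@% %@ %@% %@ %@% %@% %@ %@% %@ %@%; joining the 21 pieces gives the next term.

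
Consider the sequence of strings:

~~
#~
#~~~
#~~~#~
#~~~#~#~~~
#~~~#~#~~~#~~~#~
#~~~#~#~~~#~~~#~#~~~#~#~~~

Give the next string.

This is a Fibonacci-style word recurrence s(k) = s(k−1)·s(k−2): e.g. #~·~~ = #~~~.
So term 8 is #~~~#~#~~~#~~~#~#~~~#~#~~~·#~~~#~#~~~#~~~#~.

#~~~#~#~~~#~~~#~#~~~#~#~~~#~~~#~#~~~#~~~#~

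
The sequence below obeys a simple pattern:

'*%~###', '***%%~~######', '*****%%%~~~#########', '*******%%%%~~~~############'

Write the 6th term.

***********%%%%%%~~~~~~##################

Reading off run lengths: * runs 1, 3, 5, 7; % runs 1, 2, 3, 4; ~ runs 1, 2, 3, 4; # runs 3, 6, 9, 12 — each is linear in n (n = 1, 2, …).
Setting n = 6 gives 11, 6, 6, 18 characters in each block.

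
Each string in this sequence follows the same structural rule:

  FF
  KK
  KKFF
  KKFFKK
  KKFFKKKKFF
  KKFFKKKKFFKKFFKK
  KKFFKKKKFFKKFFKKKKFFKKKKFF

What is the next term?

Each term (from the third on) is the previous term followed by the one before it: term 3 = KK·FF = KKFF.
So term 8 is KKFFKKKKFFKKFFKKKKFFKKKKFF·KKFFKKKKFFKKFFKK.

KKFFKKKKFFKKFFKKKKFFKKKKFFKKFFKKKKFFKKFFKK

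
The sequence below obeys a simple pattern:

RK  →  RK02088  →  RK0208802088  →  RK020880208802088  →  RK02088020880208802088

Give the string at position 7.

Every step adds 02088 to the end: s(k+1) = s(k)·02088.
From RK02088020880208802088, 2 further steps: RK02088020880208802088 → RK0208802088020880208802088 → (answer).

RK020880208802088020880208802088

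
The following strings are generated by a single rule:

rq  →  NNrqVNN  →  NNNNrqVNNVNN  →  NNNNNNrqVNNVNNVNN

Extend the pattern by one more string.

NNNNNNNNrqVNNVNNVNNVNN

Every step adds NN to the front and VNN to the end of the previous string.
One more step from NNNNNNrqVNNVNNVNN gives the answer.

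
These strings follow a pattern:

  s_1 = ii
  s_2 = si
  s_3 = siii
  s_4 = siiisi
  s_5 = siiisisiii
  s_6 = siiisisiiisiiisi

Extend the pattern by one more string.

siiisisiiisiiisisiiisisiii

From term 3 onward, concatenate the last term with the second-to-last: si·ii = siii, siii·si = siiisi, …
The next term joins siiisisiiisiiisi and siiisisiii.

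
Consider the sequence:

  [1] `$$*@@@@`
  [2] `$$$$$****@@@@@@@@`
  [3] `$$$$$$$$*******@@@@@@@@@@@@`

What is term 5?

$$$$$$$$$$$$$$*************@@@@@@@@@@@@@@@@@@@@

Each string has the form $^{3n-1} *^{3n-2} @^{4n} (n = 1, 2, …).
For term 5, n = 5, so the run lengths are 14, 13, 20.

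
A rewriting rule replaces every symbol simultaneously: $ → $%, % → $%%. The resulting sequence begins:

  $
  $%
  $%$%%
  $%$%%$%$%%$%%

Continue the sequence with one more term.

$%$%%$%$%%$%%$%$%%$%$%%$%%$%$%%$%%

φ($%$%%$%$%%$%%) expands symbol-by-symbol to $% $%% $% $%% $%% $% $%% $% $%% $%% $% $%% $%%; joining the 13 pieces gives the next term.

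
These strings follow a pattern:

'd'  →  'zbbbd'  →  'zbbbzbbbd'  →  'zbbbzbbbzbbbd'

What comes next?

The strings grow by a fixed prefix zbbb each time.
Applying this once more to zbbbzbbbzbbbd:

zbbbzbbbzbbbzbbbd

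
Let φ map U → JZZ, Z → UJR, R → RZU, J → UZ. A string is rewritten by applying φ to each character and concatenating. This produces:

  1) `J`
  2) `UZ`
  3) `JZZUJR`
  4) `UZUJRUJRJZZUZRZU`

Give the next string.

JZZUJRJZZUZRZUJZZUZRZUUZUJRUJRJZZUJRRZUUJRJZZ

Applying the rule to each of the 16 symbols of UZUJRUJRJZZUZRZU gives the pieces JZZ UJR JZZ UZ RZU JZZ UZ RZU UZ UJR UJR JZZ UJR RZU UJR JZZ, which concatenate to the answer.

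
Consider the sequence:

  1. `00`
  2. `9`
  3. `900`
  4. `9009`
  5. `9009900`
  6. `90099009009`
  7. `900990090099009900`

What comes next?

This is a Fibonacci-style word recurrence s(k) = s(k−1)·s(k−2): e.g. 9·00 = 900.
Continuing: 900990090099009900 · 90099009009 gives term 8.

90099009009900990090099009009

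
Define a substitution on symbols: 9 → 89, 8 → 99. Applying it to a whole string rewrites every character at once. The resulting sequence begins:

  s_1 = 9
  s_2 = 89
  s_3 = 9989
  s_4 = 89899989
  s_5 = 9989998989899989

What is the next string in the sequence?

Rewriting the 16 symbols of 9989998989899989 one by one yields 89 89 99 89 89 89 99 89 99 89 99 89 89 89 99 89; concatenated:

89899989898999899989998989899989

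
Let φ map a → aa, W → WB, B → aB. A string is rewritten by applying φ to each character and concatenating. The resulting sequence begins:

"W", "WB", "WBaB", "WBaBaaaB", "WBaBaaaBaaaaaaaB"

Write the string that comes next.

Rewriting the 16 symbols of WBaBaaaBaaaaaaaB one by one yields WB aB aa aB aa aa aa aB aa aa aa aa aa aa aa aB; concatenated:

WBaBaaaBaaaaaaaBaaaaaaaaaaaaaaaB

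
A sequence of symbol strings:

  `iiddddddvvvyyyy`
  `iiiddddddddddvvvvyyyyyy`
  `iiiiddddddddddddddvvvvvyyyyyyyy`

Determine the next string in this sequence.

iiiiiddddddddddddddddddvvvvvvyyyyyyyyyy

Term n consists of n i's, followed by 4n-2 d's, followed by n+1 v's, followed by 2n y's, where the shown terms are n = 2, 3, 4.
For the next term, n = 5, so the run lengths are 5, 18, 6, 10.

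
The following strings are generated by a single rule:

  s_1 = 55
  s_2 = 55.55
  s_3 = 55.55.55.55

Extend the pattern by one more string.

Each string is two copies of the previous one joined by '.'.
Doubling 55.55.55.55 with '.' between the halves:

55.55.55.55.55.55.55.55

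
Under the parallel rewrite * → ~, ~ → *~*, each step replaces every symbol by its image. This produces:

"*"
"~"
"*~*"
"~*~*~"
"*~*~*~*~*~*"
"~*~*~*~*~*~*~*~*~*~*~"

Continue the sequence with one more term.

*~*~*~*~*~*~*~*~*~*~*~*~*~*~*~*~*~*~*~*~*~*

φ(~*~*~*~*~*~*~*~*~*~*~) expands symbol-by-symbol to *~* ~ *~* ~ *~* ~ *~* ~ *~* ~ *~* ~ *~* ~ *~* ~ *~* ~ *~* ~ *~*; joining the 21 pieces gives the next term.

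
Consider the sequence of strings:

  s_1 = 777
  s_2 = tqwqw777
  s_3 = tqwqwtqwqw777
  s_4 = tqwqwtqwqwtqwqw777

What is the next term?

tqwqwtqwqwtqwqwtqwqw777

The strings grow by a fixed prefix tqwqw each time.
One more step from tqwqwtqwqwtqwqw777 gives the answer.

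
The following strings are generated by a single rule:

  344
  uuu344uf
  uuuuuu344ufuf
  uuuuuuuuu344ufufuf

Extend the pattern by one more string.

uuuuuuuuuuuu344ufufufuf

Every step adds uuu to the front and uf to the end of the previous string.
One more step from uuuuuuuuu344ufufuf gives the answer.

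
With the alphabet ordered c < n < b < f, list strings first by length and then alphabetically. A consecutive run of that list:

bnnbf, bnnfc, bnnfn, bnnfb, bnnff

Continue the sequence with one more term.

bnbcc

Find the rightmost character of bnnff below f, bump it to the next letter, and reset everything to its right to c.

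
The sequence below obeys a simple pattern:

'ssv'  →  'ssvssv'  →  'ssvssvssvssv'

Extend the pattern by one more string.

s(k+1) = s(k)·s(k) — each term doubles the last.
Doubling ssvssvssvssv:

ssvssvssvssvssvssvssvssv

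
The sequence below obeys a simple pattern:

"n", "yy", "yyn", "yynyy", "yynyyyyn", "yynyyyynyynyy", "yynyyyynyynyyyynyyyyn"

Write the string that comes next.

Each term (from the third on) is the previous term followed by the one before it: term 3 = yy·n = yyn.
Continuing: yynyyyynyynyyyynyyyyn · yynyyyynyynyy gives term 8.

yynyyyynyynyyyynyyyynyynyyyynyynyy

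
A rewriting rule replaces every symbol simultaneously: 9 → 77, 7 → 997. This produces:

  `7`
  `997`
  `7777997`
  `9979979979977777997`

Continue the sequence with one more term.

Replace each of the 19 characters of 9979979979977777997 in place — 77 77 997 77 77 997 77 77 997 77 77 997 997 997 997 997 77 77 997 — and concatenate.

77779977777997777799777779979979979979977777997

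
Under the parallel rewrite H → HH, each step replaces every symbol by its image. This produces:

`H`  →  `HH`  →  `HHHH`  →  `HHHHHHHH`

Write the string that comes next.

HHHHHHHHHHHHHHHH

Expanding HHHHHHHH: H→HH, H→HH, H→HH, H→HH, H→HH, H→HH, H→HH, H→HH. Concatenated: HH HH HH HH HH HH HH HH.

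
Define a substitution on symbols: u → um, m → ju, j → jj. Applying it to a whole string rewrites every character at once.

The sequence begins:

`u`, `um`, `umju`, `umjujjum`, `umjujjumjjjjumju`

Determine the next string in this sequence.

φ(umjujjumjjjjumju) expands symbol-by-symbol to um ju jj um jj jj um ju jj jj jj jj um ju jj um; joining the 16 pieces gives the next term.

umjujjumjjjjumjujjjjjjjjumjujjum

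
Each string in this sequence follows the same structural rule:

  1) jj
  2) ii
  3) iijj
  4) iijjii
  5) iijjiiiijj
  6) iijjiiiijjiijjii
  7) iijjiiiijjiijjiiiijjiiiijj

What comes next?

iijjiiiijjiijjiiiijjiiiijjiijjiiiijjiijjii

From term 3 onward, concatenate the last term with the second-to-last: ii·jj = iijj, iijj·ii = iijjii, …
Continuing: iijjiiiijjiijjiiiijjiiiijj · iijjiiiijjiijjii gives term 8.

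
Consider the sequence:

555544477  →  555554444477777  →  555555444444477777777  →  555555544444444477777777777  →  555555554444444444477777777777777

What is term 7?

Reading off run lengths: 5 runs 4, 5, 6, 7, 8; 4 runs 3, 5, 7, 9, 11; 7 runs 2, 5, 8, 11, 14 — each is linear in n (n = 1, 2, …).
Setting n = 7 gives 10, 15, 20 characters in each block.

555555555544444444444444477777777777777777777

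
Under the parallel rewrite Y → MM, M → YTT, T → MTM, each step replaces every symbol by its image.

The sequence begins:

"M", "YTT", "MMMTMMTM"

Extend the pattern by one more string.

Expanding MMMTMMTM: M→YTT, M→YTT, M→YTT, T→MTM, M→YTT, M→YTT, T→MTM, M→YTT. Concatenated: YTT YTT YTT MTM YTT YTT MTM YTT.

YTTYTTYTTMTMYTTYTTMTMYTT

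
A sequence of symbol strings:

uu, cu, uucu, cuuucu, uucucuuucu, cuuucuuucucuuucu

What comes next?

This is a Fibonacci-style word recurrence s(k) = s(k−2)·s(k−1): e.g. uu·cu = uucu.
Continuing: uucucuuucu · cuuucuuucucuuucu gives term 7.

uucucuuucucuuucuuucucuuucu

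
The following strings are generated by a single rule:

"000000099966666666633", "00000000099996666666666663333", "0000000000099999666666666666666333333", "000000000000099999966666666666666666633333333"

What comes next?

00000000000000099999996666666666666666666663333333333

Each string has the form 0^{2n+3} 9^{n+1} 6^{3n+3} 3^{2n-2}, where the shown terms are n = 2, 3, 4, 5.
Setting n = 6 gives 15, 7, 21, 10 characters in each block.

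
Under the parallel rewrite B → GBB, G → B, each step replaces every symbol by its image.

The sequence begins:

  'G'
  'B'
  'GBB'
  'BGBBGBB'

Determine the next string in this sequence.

Rewriting each symbol of BGBBGBB: B→GBB, G→B, B→GBB, B→GBB, G→B, B→GBB, B→GBB, which concatenates to GBB B GBB GBB B GBB GBB.

GBBBGBBGBBBGBBGBB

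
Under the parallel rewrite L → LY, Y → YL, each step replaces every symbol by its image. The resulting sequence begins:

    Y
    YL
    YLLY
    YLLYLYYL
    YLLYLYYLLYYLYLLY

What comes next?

Applying the rule to each of the 16 symbols of YLLYLYYLLYYLYLLY gives the pieces YL LY LY YL LY YL YL LY LY YL YL LY YL LY LY YL, which concatenate to the answer.

YLLYLYYLLYYLYLLYLYYLYLLYYLLYLYYL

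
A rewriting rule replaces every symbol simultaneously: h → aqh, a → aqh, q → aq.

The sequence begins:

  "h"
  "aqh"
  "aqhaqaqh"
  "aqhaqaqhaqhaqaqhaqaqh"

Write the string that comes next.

aqhaqaqhaqhaqaqhaqaqhaqhaqaqhaqhaqaqhaqaqhaqhaqaqhaqaqh

Replace each of the 21 characters of aqhaqaqhaqhaqaqhaqaqh in place — aqh aq aqh aqh aq aqh aq aqh aqh aq aqh aqh aq aqh aq aqh aqh aq aqh aq aqh — and concatenate.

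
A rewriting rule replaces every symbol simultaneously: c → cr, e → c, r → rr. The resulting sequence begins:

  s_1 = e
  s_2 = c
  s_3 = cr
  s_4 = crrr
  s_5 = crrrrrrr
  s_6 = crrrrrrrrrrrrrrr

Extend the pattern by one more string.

Rewriting the 16 symbols of crrrrrrrrrrrrrrr one by one yields cr rr rr rr rr rr rr rr rr rr rr rr rr rr rr rr; concatenated:

crrrrrrrrrrrrrrrrrrrrrrrrrrrrrrr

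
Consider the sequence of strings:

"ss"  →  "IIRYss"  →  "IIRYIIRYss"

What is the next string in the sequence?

Each term is the previous one with IIRY prepended.
One more step from IIRYIIRYss gives the answer.

IIRYIIRYIIRYss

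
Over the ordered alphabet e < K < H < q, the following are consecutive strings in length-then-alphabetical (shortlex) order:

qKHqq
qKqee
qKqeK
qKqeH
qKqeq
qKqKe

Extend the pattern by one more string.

Treat qKqKe as a base-4 numeral over the given alphabet and add one, carrying through any trailing q's.

qKqKK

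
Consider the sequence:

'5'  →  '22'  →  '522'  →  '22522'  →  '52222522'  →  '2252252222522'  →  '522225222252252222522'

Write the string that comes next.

From term 3 onward, concatenate the second-to-last term with the last: 5·22 = 522, 22·522 = 22522, …
Continuing: 2252252222522 · 522225222252252222522 gives term 8.

2252252222522522225222252252222522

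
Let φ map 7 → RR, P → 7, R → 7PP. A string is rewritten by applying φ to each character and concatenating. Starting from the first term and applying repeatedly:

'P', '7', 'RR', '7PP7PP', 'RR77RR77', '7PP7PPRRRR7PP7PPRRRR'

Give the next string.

RR77RR777PP7PP7PP7PPRR77RR777PP7PP7PP7PP

Replace each of the 20 characters of 7PP7PPRRRR7PP7PPRRRR in place — RR 7 7 RR 7 7 7PP 7PP 7PP 7PP RR 7 7 RR 7 7 7PP 7PP 7PP 7PP — and concatenate.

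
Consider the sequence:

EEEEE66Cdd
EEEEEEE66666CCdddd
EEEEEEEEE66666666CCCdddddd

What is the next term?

EEEEEEEEEEE66666666666CCCCdddddddd

Each string has the form E^{2n+3} 6^{3n-1} C^{n} d^{2n} (n = 1, 2, …).
Setting n = 4 gives 11, 11, 4, 8 characters in each block.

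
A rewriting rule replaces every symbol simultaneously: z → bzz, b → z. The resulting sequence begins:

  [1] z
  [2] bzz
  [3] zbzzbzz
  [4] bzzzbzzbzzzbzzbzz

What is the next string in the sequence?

zbzzbzzbzzzbzzbzzzbzzbzzbzzzbzzbzzzbzzbzz

Applying the rule to each of the 17 symbols of bzzzbzzbzzzbzzbzz gives the pieces z bzz bzz bzz z bzz bzz z bzz bzz bzz z bzz bzz z bzz bzz, which concatenate to the answer.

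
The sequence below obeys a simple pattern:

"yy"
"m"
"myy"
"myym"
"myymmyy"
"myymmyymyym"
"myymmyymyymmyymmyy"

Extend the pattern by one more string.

myymmyymyymmyymmyymyymmyymyym

This is a Fibonacci-style word recurrence s(k) = s(k−1)·s(k−2): e.g. m·yy = myy.
So term 8 is myymmyymyymmyymmyy·myymmyymyym.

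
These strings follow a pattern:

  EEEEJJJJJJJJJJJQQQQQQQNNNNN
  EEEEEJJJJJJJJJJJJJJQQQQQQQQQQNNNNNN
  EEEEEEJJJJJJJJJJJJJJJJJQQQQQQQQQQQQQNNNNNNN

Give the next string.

EEEEEEEJJJJJJJJJJJJJJJJJJJJQQQQQQQQQQQQQQQQNNNNNNNN

The n-th term is n+1 E's then 3n+2 J's then 3n-2 Q's then n+2 N's, where the shown terms are n = 3, 4, 5.
For the next term, n = 6, so the run lengths are 7, 20, 16, 8.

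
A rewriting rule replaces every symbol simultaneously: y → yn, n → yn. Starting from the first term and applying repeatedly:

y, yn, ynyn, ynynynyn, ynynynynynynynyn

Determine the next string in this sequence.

ynynynynynynynynynynynynynynynyn

φ(ynynynynynynynyn) expands symbol-by-symbol to yn yn yn yn yn yn yn yn yn yn yn yn yn yn yn yn; joining the 16 pieces gives the next term.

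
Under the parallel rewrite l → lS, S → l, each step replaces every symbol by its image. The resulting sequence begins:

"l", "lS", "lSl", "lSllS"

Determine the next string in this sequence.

lSllSlSl

Apply φ to lSllS symbol by symbol: l→lS, S→l, l→lS, l→lS, S→l; joined: lS l lS lS l.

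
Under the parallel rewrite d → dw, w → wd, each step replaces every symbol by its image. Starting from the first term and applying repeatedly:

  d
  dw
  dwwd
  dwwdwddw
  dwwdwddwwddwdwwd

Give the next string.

Applying the rule to each of the 16 symbols of dwwdwddwwddwdwwd gives the pieces dw wd wd dw wd dw dw wd wd dw dw wd dw wd wd dw, which concatenate to the answer.

dwwdwddwwddwdwwdwddwdwwddwwdwddw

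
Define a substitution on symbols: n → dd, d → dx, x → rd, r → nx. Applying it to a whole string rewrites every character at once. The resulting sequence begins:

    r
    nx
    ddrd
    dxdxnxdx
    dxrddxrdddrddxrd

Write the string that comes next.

dxrdnxdxdxrdnxdxdxdxnxdxdxrdnxdx

φ(dxrddxrdddrddxrd) expands symbol-by-symbol to dx rd nx dx dx rd nx dx dx dx nx dx dx rd nx dx; joining the 16 pieces gives the next term.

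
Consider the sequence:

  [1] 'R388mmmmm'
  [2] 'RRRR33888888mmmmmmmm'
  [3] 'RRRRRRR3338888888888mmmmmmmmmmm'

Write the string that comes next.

The n-th term is 3n-2 R's then n 3's then 4n-2 8's then 3n+2 m's (n = 1, 2, …).
At n = 4 the blocks have lengths 10, 4, 14, 14.

RRRRRRRRRR333388888888888888mmmmmmmmmmmmmm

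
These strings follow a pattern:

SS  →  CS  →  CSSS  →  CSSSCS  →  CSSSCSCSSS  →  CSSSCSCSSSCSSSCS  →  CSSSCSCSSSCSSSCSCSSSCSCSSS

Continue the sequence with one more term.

Each term (from the third on) is the previous term followed by the one before it: term 3 = CS·SS = CSSS.
The next term joins CSSSCSCSSSCSSSCSCSSSCSCSSS and CSSSCSCSSSCSSSCS.

CSSSCSCSSSCSSSCSCSSSCSCSSSCSSSCSCSSSCSSSCS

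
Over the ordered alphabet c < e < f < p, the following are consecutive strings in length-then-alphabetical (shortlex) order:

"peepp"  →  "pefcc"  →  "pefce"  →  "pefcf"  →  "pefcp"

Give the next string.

Treat pefcp as a base-4 numeral over the given alphabet and add one, carrying through any trailing p's.

pefec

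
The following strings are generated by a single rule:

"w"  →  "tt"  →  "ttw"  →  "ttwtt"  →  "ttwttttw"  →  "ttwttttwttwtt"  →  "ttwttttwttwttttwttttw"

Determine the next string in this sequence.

ttwttttwttwttttwttttwttwttttwttwtt

From term 3 onward, concatenate the last term with the second-to-last: tt·w = ttw, ttw·tt = ttwtt, …
The next term joins ttwttttwttwttttwttttw and ttwttttwttwtt.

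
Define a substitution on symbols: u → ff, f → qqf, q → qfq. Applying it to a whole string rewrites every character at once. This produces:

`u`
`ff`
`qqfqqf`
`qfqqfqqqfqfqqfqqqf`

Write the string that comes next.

qfqqqfqfqqfqqqfqfqqfqqfqqqfqfqqqfqfqqfqqqfqfqqfqqfqqqf

φ(qfqqfqqqfqfqqfqqqf) expands symbol-by-symbol to qfq qqf qfq qfq qqf qfq qfq qfq qqf qfq qqf qfq qfq qqf qfq qfq qfq qqf; joining the 18 pieces gives the next term.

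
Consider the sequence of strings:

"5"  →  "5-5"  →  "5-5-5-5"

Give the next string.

s(k+1) = s(k)·-·s(k) — each term doubles the last with '-' between the halves.
Doubling 5-5-5-5 with '-' between the halves:

5-5-5-5-5-5-5-5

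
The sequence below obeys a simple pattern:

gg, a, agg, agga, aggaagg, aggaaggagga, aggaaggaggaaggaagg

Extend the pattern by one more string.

aggaaggaggaaggaaggaggaaggagga

From term 3 onward, concatenate the last term with the second-to-last: a·gg = agg, agg·a = agga, …
So term 8 is aggaaggaggaaggaagg·aggaaggagga.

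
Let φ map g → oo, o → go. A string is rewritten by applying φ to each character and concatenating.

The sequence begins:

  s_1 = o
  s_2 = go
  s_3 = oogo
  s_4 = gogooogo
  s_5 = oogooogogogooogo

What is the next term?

gogooogogogooogooogooogogogooogo

φ(oogooogogogooogo) expands symbol-by-symbol to go go oo go go go oo go oo go oo go go go oo go; joining the 16 pieces gives the next term.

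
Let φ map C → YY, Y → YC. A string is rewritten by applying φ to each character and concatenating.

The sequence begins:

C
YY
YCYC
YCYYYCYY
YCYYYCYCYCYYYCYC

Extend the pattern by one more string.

YCYYYCYCYCYYYCYYYCYYYCYCYCYYYCYY

Replace each of the 16 characters of YCYYYCYCYCYYYCYC in place — YC YY YC YC YC YY YC YY YC YY YC YC YC YY YC YY — and concatenate.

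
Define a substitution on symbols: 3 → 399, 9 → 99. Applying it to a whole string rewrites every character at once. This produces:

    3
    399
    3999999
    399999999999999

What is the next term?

3999999999999999999999999999999

Applying the rule to each of the 15 symbols of 399999999999999 gives the pieces 399 99 99 99 99 99 99 99 99 99 99 99 99 99 99, which concatenate to the answer.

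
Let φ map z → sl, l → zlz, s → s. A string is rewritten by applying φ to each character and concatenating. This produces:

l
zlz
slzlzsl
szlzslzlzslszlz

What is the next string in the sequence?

Rewriting the 15 symbols of szlzslzlzslszlz one by one yields s sl zlz sl s zlz sl zlz sl s zlz s sl zlz sl; concatenated:

sslzlzslszlzslzlzslszlzsslzlzsl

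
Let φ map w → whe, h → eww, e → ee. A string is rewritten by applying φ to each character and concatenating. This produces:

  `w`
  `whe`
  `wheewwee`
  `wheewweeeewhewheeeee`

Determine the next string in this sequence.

Rewriting the 20 symbols of wheewweeeewhewheeeee one by one yields whe eww ee ee whe whe ee ee ee ee whe eww ee whe eww ee ee ee ee ee; concatenated:

wheewweeeewhewheeeeeeeeewheewweewheewweeeeeeeeee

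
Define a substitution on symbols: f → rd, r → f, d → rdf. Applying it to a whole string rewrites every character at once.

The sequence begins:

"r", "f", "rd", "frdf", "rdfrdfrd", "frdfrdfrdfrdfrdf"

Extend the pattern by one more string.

rdfrdfrdfrdfrdfrdfrdfrdfrdfrdfrd

Applying the rule to each of the 16 symbols of frdfrdfrdfrdfrdf gives the pieces rd f rdf rd f rdf rd f rdf rd f rdf rd f rdf rd, which concatenate to the answer.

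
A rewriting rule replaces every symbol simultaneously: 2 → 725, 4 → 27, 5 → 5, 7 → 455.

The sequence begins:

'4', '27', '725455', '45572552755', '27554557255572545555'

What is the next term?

7254555527554557255554557255275555

Applying the rule to each of the 20 symbols of 27554557255572545555 gives the pieces 725 455 5 5 27 5 5 455 725 5 5 5 455 725 5 27 5 5 5 5, which concatenate to the answer.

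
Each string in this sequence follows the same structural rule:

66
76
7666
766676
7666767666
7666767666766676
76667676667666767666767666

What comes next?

766676766676667676667676667666767666766676

Each term (from the third on) is the previous term followed by the one before it: term 3 = 76·66 = 7666.
Continuing: 76667676667666767666767666 · 7666767666766676 gives term 8.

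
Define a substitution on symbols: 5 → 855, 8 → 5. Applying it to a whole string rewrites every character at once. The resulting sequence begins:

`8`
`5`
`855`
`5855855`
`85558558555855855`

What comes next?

φ(85558558555855855) expands symbol-by-symbol to 5 855 855 855 5 855 855 5 855 855 855 5 855 855 5 855 855; joining the 17 pieces gives the next term.

58558558555855855585585585558558555855855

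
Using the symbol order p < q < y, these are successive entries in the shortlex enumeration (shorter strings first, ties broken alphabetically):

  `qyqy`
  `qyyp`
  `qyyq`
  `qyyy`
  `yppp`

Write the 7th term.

yppy

Continuing the enumeration 2 steps past yppp: yppp → yppq → (answer).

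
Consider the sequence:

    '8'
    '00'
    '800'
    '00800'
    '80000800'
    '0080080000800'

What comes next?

Each term (from the third on) is the two preceding terms concatenated in order: term 3 = 8·00 = 800.
So term 7 is 80000800·0080080000800.

800008000080080000800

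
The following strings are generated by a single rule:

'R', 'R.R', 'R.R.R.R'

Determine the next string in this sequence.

Each string is two copies of the previous one joined by '.'.
So the next term is two copies of R.R.R.R with '.' between the halves.

R.R.R.R.R.R.R.R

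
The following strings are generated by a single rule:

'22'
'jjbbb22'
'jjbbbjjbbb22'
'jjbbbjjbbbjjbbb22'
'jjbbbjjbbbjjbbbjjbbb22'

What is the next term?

jjbbbjjbbbjjbbbjjbbbjjbbb22

Each term is the previous one with jjbbb prepended.
So the next term is jjbbb·jjbbbjjbbbjjbbbjjbbb22.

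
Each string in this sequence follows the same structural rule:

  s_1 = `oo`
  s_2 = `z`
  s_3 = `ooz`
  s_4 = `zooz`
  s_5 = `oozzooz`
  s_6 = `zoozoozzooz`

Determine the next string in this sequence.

Each term (from the third on) is the two preceding terms concatenated in order: term 3 = oo·z = ooz.
So term 7 is oozzooz·zoozoozzooz.

oozzoozzoozoozzooz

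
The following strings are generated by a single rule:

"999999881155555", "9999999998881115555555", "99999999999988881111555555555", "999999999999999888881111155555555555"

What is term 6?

99999999999999999999988888881111111555555555555555

Reading off run lengths: 9 runs 6, 9, 12, 15; 8 runs 2, 3, 4, 5; 1 runs 2, 3, 4, 5; 5 runs 5, 7, 9, 11 — each is linear in n, where the shown terms are n = 2, 3, 4, 5.
For term 6, n = 7, so the run lengths are 21, 7, 7, 15.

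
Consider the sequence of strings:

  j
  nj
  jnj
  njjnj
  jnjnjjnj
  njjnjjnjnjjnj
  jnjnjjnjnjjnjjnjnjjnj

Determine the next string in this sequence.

njjnjjnjnjjnjjnjnjjnjnjjnjjnjnjjnj

From term 3 onward, concatenate the second-to-last term with the last: j·nj = jnj, nj·jnj = njjnj, …
Continuing: njjnjjnjnjjnj · jnjnjjnjnjjnjjnjnjjnj gives term 8.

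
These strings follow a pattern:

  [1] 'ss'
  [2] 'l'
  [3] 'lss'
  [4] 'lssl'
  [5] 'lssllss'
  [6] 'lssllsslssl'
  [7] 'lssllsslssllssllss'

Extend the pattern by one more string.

From term 3 onward, concatenate the last term with the second-to-last: l·ss = lss, lss·l = lssl, …
The next term joins lssllsslssllssllss and lssllsslssl.

lssllsslssllssllsslssllsslssl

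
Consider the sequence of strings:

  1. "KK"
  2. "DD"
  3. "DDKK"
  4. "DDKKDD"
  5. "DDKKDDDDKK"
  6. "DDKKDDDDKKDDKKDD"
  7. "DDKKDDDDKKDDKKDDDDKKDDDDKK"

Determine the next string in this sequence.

DDKKDDDDKKDDKKDDDDKKDDDDKKDDKKDDDDKKDDKKDD

From term 3 onward, concatenate the last term with the second-to-last: DD·KK = DDKK, DDKK·DD = DDKKDD, …
So term 8 is DDKKDDDDKKDDKKDDDDKKDDDDKK·DDKKDDDDKKDDKKDD.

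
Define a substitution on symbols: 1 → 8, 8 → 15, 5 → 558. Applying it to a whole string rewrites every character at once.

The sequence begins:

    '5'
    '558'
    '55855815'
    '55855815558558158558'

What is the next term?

φ(55855815558558158558) expands symbol-by-symbol to 558 558 15 558 558 15 8 558 558 558 15 558 558 15 8 558 15 558 558 15; joining the 20 pieces gives the next term.

55855815558558158558558558155585581585581555855815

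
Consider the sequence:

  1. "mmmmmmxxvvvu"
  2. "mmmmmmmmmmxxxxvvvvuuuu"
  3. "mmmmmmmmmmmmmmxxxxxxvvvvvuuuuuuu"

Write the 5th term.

mmmmmmmmmmmmmmmmmmmmmmxxxxxxxxxxvvvvvvvuuuuuuuuuuuuu

Term n consists of 4n+2 m's, followed by 2n x's, followed by n+2 v's, followed by 3n-2 u's (n = 1, 2, …).
Setting n = 5 gives 22, 10, 7, 13 characters in each block.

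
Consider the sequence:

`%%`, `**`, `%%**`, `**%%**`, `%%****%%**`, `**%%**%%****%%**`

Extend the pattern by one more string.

%%****%%****%%**%%****%%**

Each term (from the third on) is the two preceding terms concatenated in order: term 3 = %%·** = %%**.
So term 7 is %%****%%**·**%%**%%****%%**.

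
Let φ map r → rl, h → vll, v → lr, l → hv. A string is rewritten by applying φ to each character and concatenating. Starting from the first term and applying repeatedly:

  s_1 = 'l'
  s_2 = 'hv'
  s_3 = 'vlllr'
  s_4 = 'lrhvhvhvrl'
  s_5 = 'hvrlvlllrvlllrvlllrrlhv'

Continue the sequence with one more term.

φ(hvrlvlllrvlllrvlllrrlhv) expands symbol-by-symbol to vll lr rl hv lr hv hv hv rl lr hv hv hv rl lr hv hv hv rl rl hv vll lr; joining the 23 pieces gives the next term.

vlllrrlhvlrhvhvhvrllrhvhvhvrllrhvhvhvrlrlhvvlllr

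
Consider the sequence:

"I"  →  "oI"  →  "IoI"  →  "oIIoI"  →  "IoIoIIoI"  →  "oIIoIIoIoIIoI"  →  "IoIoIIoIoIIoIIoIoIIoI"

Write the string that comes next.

oIIoIIoIoIIoIIoIoIIoIoIIoIIoIoIIoI

From term 3 onward, concatenate the second-to-last term with the last: I·oI = IoI, oI·IoI = oIIoI, …
Continuing: oIIoIIoIoIIoI · IoIoIIoIoIIoIIoIoIIoI gives term 8.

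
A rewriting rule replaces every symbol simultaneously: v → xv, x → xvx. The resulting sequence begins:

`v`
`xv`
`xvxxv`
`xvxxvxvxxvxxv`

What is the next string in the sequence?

Rewriting the 13 symbols of xvxxvxvxxvxxv one by one yields xvx xv xvx xvx xv xvx xv xvx xvx xv xvx xvx xv; concatenated:

xvxxvxvxxvxxvxvxxvxvxxvxxvxvxxvxxv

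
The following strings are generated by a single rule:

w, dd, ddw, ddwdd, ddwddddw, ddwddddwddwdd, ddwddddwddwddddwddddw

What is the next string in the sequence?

ddwddddwddwddddwddddwddwddddwddwdd

This is a Fibonacci-style word recurrence s(k) = s(k−1)·s(k−2): e.g. dd·w = ddw.
Continuing: ddwddddwddwddddwddddw · ddwddddwddwdd gives term 8.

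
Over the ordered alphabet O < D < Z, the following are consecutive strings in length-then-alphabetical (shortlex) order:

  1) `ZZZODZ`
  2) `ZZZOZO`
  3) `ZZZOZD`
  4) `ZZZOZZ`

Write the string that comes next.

Find the rightmost character of ZZZOZZ below Z, bump it to the next letter, and reset everything to its right to O.

ZZZDOO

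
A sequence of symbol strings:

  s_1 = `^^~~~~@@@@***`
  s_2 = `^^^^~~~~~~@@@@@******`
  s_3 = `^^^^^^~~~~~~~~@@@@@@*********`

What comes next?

^^^^^^^^~~~~~~~~~~@@@@@@@************

Reading off run lengths: ^ runs 2, 4, 6; ~ runs 4, 6, 8; @ runs 4, 5, 6; * runs 3, 6, 9 — each is linear in n (n = 1, 2, …).
For the next term, n = 4, so the run lengths are 8, 10, 7, 12.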